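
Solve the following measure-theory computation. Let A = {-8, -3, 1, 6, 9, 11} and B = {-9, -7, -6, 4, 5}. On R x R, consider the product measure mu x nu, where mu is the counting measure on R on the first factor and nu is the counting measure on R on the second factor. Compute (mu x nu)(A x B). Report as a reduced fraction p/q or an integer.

For a measurable rectangle A x B, the product measure satisfies
  (mu x nu)(A x B) = mu(A) * nu(B).
  mu(A) = 6.
  nu(B) = 5.
  (mu x nu)(A x B) = 6 * 5 = 30.

30


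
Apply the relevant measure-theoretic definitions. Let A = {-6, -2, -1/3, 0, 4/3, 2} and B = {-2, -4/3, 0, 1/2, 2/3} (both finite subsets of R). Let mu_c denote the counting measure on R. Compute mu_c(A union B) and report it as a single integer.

Counting measure on a finite set equals cardinality. By inclusion-exclusion, |A union B| = |A| + |B| - |A cap B|.
|A| = 6, |B| = 5, |A cap B| = 2.
So mu_c(A union B) = 6 + 5 - 2 = 9.

9


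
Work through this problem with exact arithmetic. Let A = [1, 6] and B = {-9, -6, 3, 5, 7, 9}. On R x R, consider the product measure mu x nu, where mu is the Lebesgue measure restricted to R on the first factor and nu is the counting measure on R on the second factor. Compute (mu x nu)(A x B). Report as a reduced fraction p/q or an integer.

For a measurable rectangle A x B, the product measure satisfies
  (mu x nu)(A x B) = mu(A) * nu(B).
  mu(A) = 5.
  nu(B) = 6.
  (mu x nu)(A x B) = 5 * 6 = 30.

30


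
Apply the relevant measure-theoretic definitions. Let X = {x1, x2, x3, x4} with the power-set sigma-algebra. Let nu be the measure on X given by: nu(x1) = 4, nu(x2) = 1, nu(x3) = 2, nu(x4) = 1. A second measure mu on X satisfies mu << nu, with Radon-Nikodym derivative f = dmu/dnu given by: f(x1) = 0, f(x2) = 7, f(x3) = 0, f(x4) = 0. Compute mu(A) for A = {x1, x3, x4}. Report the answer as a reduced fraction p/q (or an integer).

By the defining property of the Radon-Nikodym derivative, for every measurable set A,
  mu(A) = integral_A f dnu.
Since nu is a discrete measure concentrated on the atoms of X, the integral over A reduces to the sum
  mu(A) = sum_{x in A} f(x) * nu({x}).
Computing each term:
  x1: f(x1) * nu(x1) = 0 * 4 = 0.
  x3: f(x3) * nu(x3) = 0 * 2 = 0.
  x4: f(x4) * nu(x4) = 0 * 1 = 0.
Summing: mu(A) = 0 + 0 + 0 = 0.

0


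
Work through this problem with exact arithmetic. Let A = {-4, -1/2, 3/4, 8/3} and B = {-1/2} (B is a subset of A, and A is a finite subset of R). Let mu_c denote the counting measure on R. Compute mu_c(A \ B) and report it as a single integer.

Counting measure assigns mu_c(E) = |E| (number of elements) when E is finite. For B subset A, A \ B is the set of elements of A not in B, so |A \ B| = |A| - |B|.
|A| = 4, |B| = 1, so mu_c(A \ B) = 4 - 1 = 3.

3


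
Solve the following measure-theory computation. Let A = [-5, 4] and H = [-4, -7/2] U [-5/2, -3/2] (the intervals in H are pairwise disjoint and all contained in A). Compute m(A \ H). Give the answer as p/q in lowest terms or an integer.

The ambient interval has length m(A) = 4 - (-5) = 9.
Since the holes are disjoint and sit inside A, by finite additivity
  m(H) = sum_i (b_i - a_i), and m(A \ H) = m(A) - m(H).
Computing the hole measures:
  m(H_1) = -7/2 - (-4) = 1/2.
  m(H_2) = -3/2 - (-5/2) = 1.
Summed: m(H) = 1/2 + 1 = 3/2.
So m(A \ H) = 9 - 3/2 = 15/2.

15/2


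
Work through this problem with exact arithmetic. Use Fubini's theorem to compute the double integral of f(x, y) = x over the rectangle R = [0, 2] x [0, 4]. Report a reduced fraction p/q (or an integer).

f(x, y) is a tensor product of a function of x and a function of y, and both factors are bounded continuous (hence Lebesgue integrable) on the rectangle, so Fubini's theorem applies:
  integral_R f d(m x m) = (integral_a1^b1 x dx) * (integral_a2^b2 1 dy).
Inner integral in x: integral_{0}^{2} x dx = (2^2 - 0^2)/2
  = 2.
Inner integral in y: integral_{0}^{4} 1 dy = (4^1 - 0^1)/1
  = 4.
Product: (2) * (4) = 8.

8


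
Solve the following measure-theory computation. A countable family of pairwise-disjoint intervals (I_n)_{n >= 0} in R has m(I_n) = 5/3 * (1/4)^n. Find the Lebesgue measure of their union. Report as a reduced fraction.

By countable additivity of the Lebesgue measure on pairwise disjoint measurable sets,
  m(union_{n >= 0} I_n) = sum_{n >= 0} m(I_n) = sum_{n >= 0} a * r^n,
  with a = 5/3 and r = 1/4.
Since 0 < r = 1/4 < 1, the geometric series converges:
  sum_{n >= 0} a * r^n = a / (1 - r).
  = 5/3 / (1 - 1/4)
  = 5/3 / (3/4)
  = 20/9.

20/9


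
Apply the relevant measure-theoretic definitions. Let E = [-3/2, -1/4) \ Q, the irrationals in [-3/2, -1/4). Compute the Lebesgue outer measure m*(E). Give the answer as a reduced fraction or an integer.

The interval I = [-3/2, -1/4) has m(I) = -1/4 - (-3/2) = 5/4 (endpoints are measure-zero, so open/closed/half-open agree). Write I = (I cap Q) u (I \ Q). The rationals in I are countable, so m*(I cap Q) = 0 (cover each rational by intervals whose total length is arbitrarily small). By countable subadditivity m*(I) <= m*(I cap Q) + m*(I \ Q), hence m*(I \ Q) >= m(I) = 5/4. The reverse inequality m*(I \ Q) <= m*(I) = 5/4 is trivial since (I \ Q) is a subset of I. Therefore m*(I \ Q) = 5/4.

5/4


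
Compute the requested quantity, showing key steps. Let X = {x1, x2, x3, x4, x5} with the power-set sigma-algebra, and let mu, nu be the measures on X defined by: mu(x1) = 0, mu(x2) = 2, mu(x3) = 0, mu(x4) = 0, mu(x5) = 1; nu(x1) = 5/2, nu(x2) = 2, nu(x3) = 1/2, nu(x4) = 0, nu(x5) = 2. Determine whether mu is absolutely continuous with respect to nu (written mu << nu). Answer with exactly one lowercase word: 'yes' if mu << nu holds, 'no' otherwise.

mu << nu means: every nu-null measurable set is also mu-null; equivalently, for every atom x, if nu({x}) = 0 then mu({x}) = 0.
Checking each atom:
  x1: nu = 5/2 > 0 -> no constraint.
  x2: nu = 2 > 0 -> no constraint.
  x3: nu = 1/2 > 0 -> no constraint.
  x4: nu = 0, mu = 0 -> consistent with mu << nu.
  x5: nu = 2 > 0 -> no constraint.
No atom violates the condition. Therefore mu << nu.

yes


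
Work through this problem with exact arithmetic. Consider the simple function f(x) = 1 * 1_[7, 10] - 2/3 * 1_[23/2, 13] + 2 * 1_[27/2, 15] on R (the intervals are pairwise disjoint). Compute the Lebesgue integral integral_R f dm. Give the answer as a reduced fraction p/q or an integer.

For a simple function f = sum_i c_i * 1_{A_i} with disjoint A_i,
  integral f dm = sum_i c_i * m(A_i).
Lengths of the A_i:
  m(A_1) = 10 - 7 = 3.
  m(A_2) = 13 - 23/2 = 3/2.
  m(A_3) = 15 - 27/2 = 3/2.
Contributions c_i * m(A_i):
  (1) * (3) = 3.
  (-2/3) * (3/2) = -1.
  (2) * (3/2) = 3.
Total: 3 - 1 + 3 = 5.

5


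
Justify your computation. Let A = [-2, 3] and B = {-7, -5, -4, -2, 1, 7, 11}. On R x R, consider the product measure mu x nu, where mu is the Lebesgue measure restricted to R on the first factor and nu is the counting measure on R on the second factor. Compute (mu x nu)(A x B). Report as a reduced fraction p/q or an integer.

For a measurable rectangle A x B, the product measure satisfies
  (mu x nu)(A x B) = mu(A) * nu(B).
  mu(A) = 5.
  nu(B) = 7.
  (mu x nu)(A x B) = 5 * 7 = 35.

35


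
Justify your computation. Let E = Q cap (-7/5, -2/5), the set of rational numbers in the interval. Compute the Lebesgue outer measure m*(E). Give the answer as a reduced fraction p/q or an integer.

Q cap (-7/5, -2/5) is countable; list its elements as q_1, q_2, ... . Fix eps > 0 and cover the k-th point by an interval of length eps * 2^(-k). The cover has total length eps * sum_{k>=1} 2^(-k) = eps, so by definition of outer measure m*(Q cap (-7/5, -2/5)) <= eps. Since eps was arbitrary and m* >= 0, the outer measure is 0.

0


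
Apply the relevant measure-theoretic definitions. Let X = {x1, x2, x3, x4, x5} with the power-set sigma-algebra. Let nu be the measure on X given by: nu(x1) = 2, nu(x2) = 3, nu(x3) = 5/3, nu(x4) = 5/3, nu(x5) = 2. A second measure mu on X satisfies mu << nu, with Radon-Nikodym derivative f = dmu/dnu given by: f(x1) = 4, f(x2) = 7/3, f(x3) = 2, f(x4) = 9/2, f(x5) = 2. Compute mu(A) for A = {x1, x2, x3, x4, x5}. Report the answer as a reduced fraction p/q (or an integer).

By the defining property of the Radon-Nikodym derivative, for every measurable set A,
  mu(A) = integral_A f dnu.
Since nu is a discrete measure concentrated on the atoms of X, the integral over A reduces to the sum
  mu(A) = sum_{x in A} f(x) * nu({x}).
Computing each term:
  x1: f(x1) * nu(x1) = 4 * 2 = 8.
  x2: f(x2) * nu(x2) = 7/3 * 3 = 7.
  x3: f(x3) * nu(x3) = 2 * 5/3 = 10/3.
  x4: f(x4) * nu(x4) = 9/2 * 5/3 = 15/2.
  x5: f(x5) * nu(x5) = 2 * 2 = 4.
Summing: mu(A) = 8 + 7 + 10/3 + 15/2 + 4 = 179/6.

179/6


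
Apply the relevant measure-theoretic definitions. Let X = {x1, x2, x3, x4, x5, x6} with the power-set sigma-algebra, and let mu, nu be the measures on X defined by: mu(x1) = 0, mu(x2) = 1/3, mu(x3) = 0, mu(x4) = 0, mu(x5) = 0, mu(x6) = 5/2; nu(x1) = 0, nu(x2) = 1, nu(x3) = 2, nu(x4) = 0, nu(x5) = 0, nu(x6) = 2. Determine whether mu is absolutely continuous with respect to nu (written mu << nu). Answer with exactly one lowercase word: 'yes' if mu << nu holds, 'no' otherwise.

mu << nu means: every nu-null measurable set is also mu-null; equivalently, for every atom x, if nu({x}) = 0 then mu({x}) = 0.
Checking each atom:
  x1: nu = 0, mu = 0 -> consistent with mu << nu.
  x2: nu = 1 > 0 -> no constraint.
  x3: nu = 2 > 0 -> no constraint.
  x4: nu = 0, mu = 0 -> consistent with mu << nu.
  x5: nu = 0, mu = 0 -> consistent with mu << nu.
  x6: nu = 2 > 0 -> no constraint.
No atom violates the condition. Therefore mu << nu.

yes


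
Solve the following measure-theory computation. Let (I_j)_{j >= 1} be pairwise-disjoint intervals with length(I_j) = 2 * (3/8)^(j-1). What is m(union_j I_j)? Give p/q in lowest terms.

By countable additivity of the Lebesgue measure on pairwise disjoint measurable sets,
  m(union_{j >= 1} I_j) = sum_{j >= 1} m(I_j) = sum_{j >= 1} a * r^(j-1),
  with a = 2 and r = 3/8.
Since 0 < r = 3/8 < 1, the geometric series converges:
  sum_{j >= 1} a * r^(j-1) = a / (1 - r).
  = 2 / (1 - 3/8)
  = 2 / (5/8)
  = 16/5.

16/5


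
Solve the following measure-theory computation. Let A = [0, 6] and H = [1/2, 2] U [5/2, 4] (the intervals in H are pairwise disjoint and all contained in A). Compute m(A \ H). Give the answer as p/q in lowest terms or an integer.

The ambient interval has length m(A) = 6 - 0 = 6.
Since the holes are disjoint and sit inside A, by finite additivity
  m(H) = sum_i (b_i - a_i), and m(A \ H) = m(A) - m(H).
Computing the hole measures:
  m(H_1) = 2 - 1/2 = 3/2.
  m(H_2) = 4 - 5/2 = 3/2.
Summed: m(H) = 3/2 + 3/2 = 3.
So m(A \ H) = 6 - 3 = 3.

3


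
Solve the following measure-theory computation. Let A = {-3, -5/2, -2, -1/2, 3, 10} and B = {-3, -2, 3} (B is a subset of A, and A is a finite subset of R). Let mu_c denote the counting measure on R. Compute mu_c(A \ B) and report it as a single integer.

Counting measure assigns mu_c(E) = |E| (number of elements) when E is finite. For B subset A, A \ B is the set of elements of A not in B, so |A \ B| = |A| - |B|.
|A| = 6, |B| = 3, so mu_c(A \ B) = 6 - 3 = 3.

3


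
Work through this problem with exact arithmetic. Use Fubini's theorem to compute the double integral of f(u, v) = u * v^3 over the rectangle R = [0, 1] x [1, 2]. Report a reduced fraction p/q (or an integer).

f(u, v) is a tensor product of a function of u and a function of v, and both factors are bounded continuous (hence Lebesgue integrable) on the rectangle, so Fubini's theorem applies:
  integral_R f d(m x m) = (integral_a1^b1 u du) * (integral_a2^b2 v^3 dv).
Inner integral in u: integral_{0}^{1} u du = (1^2 - 0^2)/2
  = 1/2.
Inner integral in v: integral_{1}^{2} v^3 dv = (2^4 - 1^4)/4
  = 15/4.
Product: (1/2) * (15/4) = 15/8.

15/8


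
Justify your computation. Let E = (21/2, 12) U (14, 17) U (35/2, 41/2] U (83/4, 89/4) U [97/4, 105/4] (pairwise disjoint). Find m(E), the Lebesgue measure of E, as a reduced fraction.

For pairwise disjoint intervals, m(union_i I_i) = sum_i m(I_i),
and m is invariant under swapping open/closed endpoints (single points have measure 0).
So m(E) = sum_i (b_i - a_i).
  I_1 has length 12 - 21/2 = 3/2.
  I_2 has length 17 - 14 = 3.
  I_3 has length 41/2 - 35/2 = 3.
  I_4 has length 89/4 - 83/4 = 3/2.
  I_5 has length 105/4 - 97/4 = 2.
Summing:
  m(E) = 3/2 + 3 + 3 + 3/2 + 2 = 11.

11


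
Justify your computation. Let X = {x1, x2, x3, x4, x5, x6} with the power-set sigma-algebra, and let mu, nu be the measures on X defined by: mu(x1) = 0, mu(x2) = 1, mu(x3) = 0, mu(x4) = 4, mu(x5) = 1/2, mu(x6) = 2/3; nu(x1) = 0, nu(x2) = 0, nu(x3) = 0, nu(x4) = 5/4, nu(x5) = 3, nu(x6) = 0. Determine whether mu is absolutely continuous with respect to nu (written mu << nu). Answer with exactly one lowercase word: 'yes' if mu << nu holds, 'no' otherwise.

mu << nu means: every nu-null measurable set is also mu-null; equivalently, for every atom x, if nu({x}) = 0 then mu({x}) = 0.
Checking each atom:
  x1: nu = 0, mu = 0 -> consistent with mu << nu.
  x2: nu = 0, mu = 1 > 0 -> violates mu << nu.
  x3: nu = 0, mu = 0 -> consistent with mu << nu.
  x4: nu = 5/4 > 0 -> no constraint.
  x5: nu = 3 > 0 -> no constraint.
  x6: nu = 0, mu = 2/3 > 0 -> violates mu << nu.
The atom(s) x2, x6 violate the condition (nu = 0 but mu > 0). Therefore mu is NOT absolutely continuous w.r.t. nu.

no


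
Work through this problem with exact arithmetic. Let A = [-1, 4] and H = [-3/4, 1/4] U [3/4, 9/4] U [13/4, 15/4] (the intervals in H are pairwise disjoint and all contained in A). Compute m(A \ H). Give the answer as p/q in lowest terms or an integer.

The ambient interval has length m(A) = 4 - (-1) = 5.
Since the holes are disjoint and sit inside A, by finite additivity
  m(H) = sum_i (b_i - a_i), and m(A \ H) = m(A) - m(H).
Computing the hole measures:
  m(H_1) = 1/4 - (-3/4) = 1.
  m(H_2) = 9/4 - 3/4 = 3/2.
  m(H_3) = 15/4 - 13/4 = 1/2.
Summed: m(H) = 1 + 3/2 + 1/2 = 3.
So m(A \ H) = 5 - 3 = 2.

2


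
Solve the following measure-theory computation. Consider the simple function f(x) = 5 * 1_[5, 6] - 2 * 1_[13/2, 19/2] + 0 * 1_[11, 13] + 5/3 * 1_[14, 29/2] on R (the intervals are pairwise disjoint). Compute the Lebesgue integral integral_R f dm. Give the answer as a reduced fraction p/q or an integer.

For a simple function f = sum_i c_i * 1_{A_i} with disjoint A_i,
  integral f dm = sum_i c_i * m(A_i).
Lengths of the A_i:
  m(A_1) = 6 - 5 = 1.
  m(A_2) = 19/2 - 13/2 = 3.
  m(A_3) = 13 - 11 = 2.
  m(A_4) = 29/2 - 14 = 1/2.
Contributions c_i * m(A_i):
  (5) * (1) = 5.
  (-2) * (3) = -6.
  (0) * (2) = 0.
  (5/3) * (1/2) = 5/6.
Total: 5 - 6 + 0 + 5/6 = -1/6.

-1/6


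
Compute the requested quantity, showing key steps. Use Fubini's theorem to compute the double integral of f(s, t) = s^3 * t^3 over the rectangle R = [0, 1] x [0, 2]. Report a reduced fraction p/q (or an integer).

f(s, t) is a tensor product of a function of s and a function of t, and both factors are bounded continuous (hence Lebesgue integrable) on the rectangle, so Fubini's theorem applies:
  integral_R f d(m x m) = (integral_a1^b1 s^3 ds) * (integral_a2^b2 t^3 dt).
Inner integral in s: integral_{0}^{1} s^3 ds = (1^4 - 0^4)/4
  = 1/4.
Inner integral in t: integral_{0}^{2} t^3 dt = (2^4 - 0^4)/4
  = 4.
Product: (1/4) * (4) = 1.

1


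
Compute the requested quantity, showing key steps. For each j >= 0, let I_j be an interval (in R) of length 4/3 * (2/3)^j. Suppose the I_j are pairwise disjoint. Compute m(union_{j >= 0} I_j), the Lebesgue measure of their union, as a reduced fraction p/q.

By countable additivity of the Lebesgue measure on pairwise disjoint measurable sets,
  m(union_{j >= 0} I_j) = sum_{j >= 0} m(I_j) = sum_{j >= 0} a * r^j,
  with a = 4/3 and r = 2/3.
Since 0 < r = 2/3 < 1, the geometric series converges:
  sum_{j >= 0} a * r^j = a / (1 - r).
  = 4/3 / (1 - 2/3)
  = 4/3 / (1/3)
  = 4.

4


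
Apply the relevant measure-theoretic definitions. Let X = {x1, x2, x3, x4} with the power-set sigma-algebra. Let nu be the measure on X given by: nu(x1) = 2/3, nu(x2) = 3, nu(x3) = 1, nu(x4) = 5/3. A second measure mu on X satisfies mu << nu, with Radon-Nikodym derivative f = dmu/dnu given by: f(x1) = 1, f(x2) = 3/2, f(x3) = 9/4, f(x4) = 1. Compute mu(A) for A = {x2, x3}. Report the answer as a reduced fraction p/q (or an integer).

By the defining property of the Radon-Nikodym derivative, for every measurable set A,
  mu(A) = integral_A f dnu.
Since nu is a discrete measure concentrated on the atoms of X, the integral over A reduces to the sum
  mu(A) = sum_{x in A} f(x) * nu({x}).
Computing each term:
  x2: f(x2) * nu(x2) = 3/2 * 3 = 9/2.
  x3: f(x3) * nu(x3) = 9/4 * 1 = 9/4.
Summing: mu(A) = 9/2 + 9/4 = 27/4.

27/4


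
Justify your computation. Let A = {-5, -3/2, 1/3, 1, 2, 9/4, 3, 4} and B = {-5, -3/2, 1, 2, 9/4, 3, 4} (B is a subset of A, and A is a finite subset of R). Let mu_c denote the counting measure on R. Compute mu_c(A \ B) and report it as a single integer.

Counting measure assigns mu_c(E) = |E| (number of elements) when E is finite. For B subset A, A \ B is the set of elements of A not in B, so |A \ B| = |A| - |B|.
|A| = 8, |B| = 7, so mu_c(A \ B) = 8 - 7 = 1.

1


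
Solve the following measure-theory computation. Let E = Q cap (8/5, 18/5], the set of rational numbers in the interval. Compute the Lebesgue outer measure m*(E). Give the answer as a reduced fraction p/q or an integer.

E = Q cap (8/5, 18/5] is a subset of Q, which is countable. Enumerate Q = {q_1, q_2, ...}; for any eps > 0, cover q_k by the open interval (q_k - eps/2^(k+1), q_k + eps/2^(k+1)), of length eps/2^k. The total cover length is sum_{k>=1} eps/2^k = eps. Hence m*(E) <= m*(Q) <= eps for every eps > 0, and since outer measure is non-negative, m*(E) = 0.

0


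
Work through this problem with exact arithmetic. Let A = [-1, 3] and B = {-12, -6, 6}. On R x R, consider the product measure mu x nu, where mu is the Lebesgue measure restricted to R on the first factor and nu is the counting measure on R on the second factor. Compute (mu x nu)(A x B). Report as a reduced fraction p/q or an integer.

For a measurable rectangle A x B, the product measure satisfies
  (mu x nu)(A x B) = mu(A) * nu(B).
  mu(A) = 4.
  nu(B) = 3.
  (mu x nu)(A x B) = 4 * 3 = 12.

12


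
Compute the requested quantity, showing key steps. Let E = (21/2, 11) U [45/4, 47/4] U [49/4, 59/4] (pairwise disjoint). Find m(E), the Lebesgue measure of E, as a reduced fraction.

For pairwise disjoint intervals, m(union_i I_i) = sum_i m(I_i),
and m is invariant under swapping open/closed endpoints (single points have measure 0).
So m(E) = sum_i (b_i - a_i).
  I_1 has length 11 - 21/2 = 1/2.
  I_2 has length 47/4 - 45/4 = 1/2.
  I_3 has length 59/4 - 49/4 = 5/2.
Summing:
  m(E) = 1/2 + 1/2 + 5/2 = 7/2.

7/2


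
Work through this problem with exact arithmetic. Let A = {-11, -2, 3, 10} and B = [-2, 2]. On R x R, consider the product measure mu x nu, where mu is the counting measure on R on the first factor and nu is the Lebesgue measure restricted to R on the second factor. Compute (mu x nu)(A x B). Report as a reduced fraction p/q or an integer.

For a measurable rectangle A x B, the product measure satisfies
  (mu x nu)(A x B) = mu(A) * nu(B).
  mu(A) = 4.
  nu(B) = 4.
  (mu x nu)(A x B) = 4 * 4 = 16.

16


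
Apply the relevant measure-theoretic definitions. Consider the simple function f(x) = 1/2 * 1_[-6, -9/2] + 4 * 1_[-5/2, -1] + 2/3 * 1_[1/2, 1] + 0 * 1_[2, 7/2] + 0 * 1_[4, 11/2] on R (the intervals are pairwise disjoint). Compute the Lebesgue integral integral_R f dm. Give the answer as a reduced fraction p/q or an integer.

For a simple function f = sum_i c_i * 1_{A_i} with disjoint A_i,
  integral f dm = sum_i c_i * m(A_i).
Lengths of the A_i:
  m(A_1) = -9/2 - (-6) = 3/2.
  m(A_2) = -1 - (-5/2) = 3/2.
  m(A_3) = 1 - 1/2 = 1/2.
  m(A_4) = 7/2 - 2 = 3/2.
  m(A_5) = 11/2 - 4 = 3/2.
Contributions c_i * m(A_i):
  (1/2) * (3/2) = 3/4.
  (4) * (3/2) = 6.
  (2/3) * (1/2) = 1/3.
  (0) * (3/2) = 0.
  (0) * (3/2) = 0.
Total: 3/4 + 6 + 1/3 + 0 + 0 = 85/12.

85/12


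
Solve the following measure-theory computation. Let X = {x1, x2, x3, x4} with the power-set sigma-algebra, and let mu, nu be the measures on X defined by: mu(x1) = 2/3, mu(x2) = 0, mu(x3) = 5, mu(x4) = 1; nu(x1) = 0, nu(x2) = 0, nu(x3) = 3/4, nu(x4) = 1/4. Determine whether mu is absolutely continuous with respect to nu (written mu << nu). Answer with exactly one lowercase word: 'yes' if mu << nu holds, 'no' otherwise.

mu << nu means: every nu-null measurable set is also mu-null; equivalently, for every atom x, if nu({x}) = 0 then mu({x}) = 0.
Checking each atom:
  x1: nu = 0, mu = 2/3 > 0 -> violates mu << nu.
  x2: nu = 0, mu = 0 -> consistent with mu << nu.
  x3: nu = 3/4 > 0 -> no constraint.
  x4: nu = 1/4 > 0 -> no constraint.
The atom(s) x1 violate the condition (nu = 0 but mu > 0). Therefore mu is NOT absolutely continuous w.r.t. nu.

no


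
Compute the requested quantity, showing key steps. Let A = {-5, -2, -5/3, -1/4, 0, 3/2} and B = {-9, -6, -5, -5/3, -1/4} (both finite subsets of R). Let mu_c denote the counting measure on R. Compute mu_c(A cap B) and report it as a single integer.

Counting measure on a finite set equals cardinality. mu_c(A cap B) = |A cap B| (elements appearing in both).
Enumerating the elements of A that also lie in B gives 3 element(s).
So mu_c(A cap B) = 3.

3


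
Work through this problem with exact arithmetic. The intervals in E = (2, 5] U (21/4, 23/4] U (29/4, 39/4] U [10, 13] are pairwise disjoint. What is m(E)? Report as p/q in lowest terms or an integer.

For pairwise disjoint intervals, m(union_i I_i) = sum_i m(I_i),
and m is invariant under swapping open/closed endpoints (single points have measure 0).
So m(E) = sum_i (b_i - a_i).
  I_1 has length 5 - 2 = 3.
  I_2 has length 23/4 - 21/4 = 1/2.
  I_3 has length 39/4 - 29/4 = 5/2.
  I_4 has length 13 - 10 = 3.
Summing:
  m(E) = 3 + 1/2 + 5/2 + 3 = 9.

9


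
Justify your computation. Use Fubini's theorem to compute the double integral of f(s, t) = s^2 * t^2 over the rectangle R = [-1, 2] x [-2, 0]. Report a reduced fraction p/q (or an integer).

f(s, t) is a tensor product of a function of s and a function of t, and both factors are bounded continuous (hence Lebesgue integrable) on the rectangle, so Fubini's theorem applies:
  integral_R f d(m x m) = (integral_a1^b1 s^2 ds) * (integral_a2^b2 t^2 dt).
Inner integral in s: integral_{-1}^{2} s^2 ds = (2^3 - (-1)^3)/3
  = 3.
Inner integral in t: integral_{-2}^{0} t^2 dt = (0^3 - (-2)^3)/3
  = 8/3.
Product: (3) * (8/3) = 8.

8


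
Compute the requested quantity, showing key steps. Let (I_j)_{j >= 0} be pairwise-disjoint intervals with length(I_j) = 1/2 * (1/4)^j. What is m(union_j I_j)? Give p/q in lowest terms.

By countable additivity of the Lebesgue measure on pairwise disjoint measurable sets,
  m(union_{j >= 0} I_j) = sum_{j >= 0} m(I_j) = sum_{j >= 0} a * r^j,
  with a = 1/2 and r = 1/4.
Since 0 < r = 1/4 < 1, the geometric series converges:
  sum_{j >= 0} a * r^j = a / (1 - r).
  = 1/2 / (1 - 1/4)
  = 1/2 / (3/4)
  = 2/3.

2/3


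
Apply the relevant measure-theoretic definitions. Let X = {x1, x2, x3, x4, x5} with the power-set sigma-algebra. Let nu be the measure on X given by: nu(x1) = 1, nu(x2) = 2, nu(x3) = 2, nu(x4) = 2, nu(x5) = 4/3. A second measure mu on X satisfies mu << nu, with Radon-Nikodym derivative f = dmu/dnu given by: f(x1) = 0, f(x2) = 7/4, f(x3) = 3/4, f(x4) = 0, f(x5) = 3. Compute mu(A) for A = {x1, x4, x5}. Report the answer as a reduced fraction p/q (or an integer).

By the defining property of the Radon-Nikodym derivative, for every measurable set A,
  mu(A) = integral_A f dnu.
Since nu is a discrete measure concentrated on the atoms of X, the integral over A reduces to the sum
  mu(A) = sum_{x in A} f(x) * nu({x}).
Computing each term:
  x1: f(x1) * nu(x1) = 0 * 1 = 0.
  x4: f(x4) * nu(x4) = 0 * 2 = 0.
  x5: f(x5) * nu(x5) = 3 * 4/3 = 4.
Summing: mu(A) = 0 + 0 + 4 = 4.

4


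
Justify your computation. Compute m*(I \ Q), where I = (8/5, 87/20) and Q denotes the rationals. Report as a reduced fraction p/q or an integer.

The interval I = (8/5, 87/20) has m(I) = 87/20 - 8/5 = 11/4 (endpoints are measure-zero, so open/closed/half-open agree). Write I = (I cap Q) u (I \ Q). The rationals in I are countable, so m*(I cap Q) = 0 (cover each rational by intervals whose total length is arbitrarily small). By countable subadditivity m*(I) <= m*(I cap Q) + m*(I \ Q), hence m*(I \ Q) >= m(I) = 11/4. The reverse inequality m*(I \ Q) <= m*(I) = 11/4 is trivial since (I \ Q) is a subset of I. Therefore m*(I \ Q) = 11/4.

11/4


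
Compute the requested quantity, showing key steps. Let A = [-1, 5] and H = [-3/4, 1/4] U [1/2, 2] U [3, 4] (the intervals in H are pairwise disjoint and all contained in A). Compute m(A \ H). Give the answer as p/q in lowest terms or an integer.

The ambient interval has length m(A) = 5 - (-1) = 6.
Since the holes are disjoint and sit inside A, by finite additivity
  m(H) = sum_i (b_i - a_i), and m(A \ H) = m(A) - m(H).
Computing the hole measures:
  m(H_1) = 1/4 - (-3/4) = 1.
  m(H_2) = 2 - 1/2 = 3/2.
  m(H_3) = 4 - 3 = 1.
Summed: m(H) = 1 + 3/2 + 1 = 7/2.
So m(A \ H) = 6 - 7/2 = 5/2.

5/2


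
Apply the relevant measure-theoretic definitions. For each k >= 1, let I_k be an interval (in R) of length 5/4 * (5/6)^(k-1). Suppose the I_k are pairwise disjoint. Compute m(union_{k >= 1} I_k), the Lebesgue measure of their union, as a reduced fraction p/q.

By countable additivity of the Lebesgue measure on pairwise disjoint measurable sets,
  m(union_{k >= 1} I_k) = sum_{k >= 1} m(I_k) = sum_{k >= 1} a * r^(k-1),
  with a = 5/4 and r = 5/6.
Since 0 < r = 5/6 < 1, the geometric series converges:
  sum_{k >= 1} a * r^(k-1) = a / (1 - r).
  = 5/4 / (1 - 5/6)
  = 5/4 / (1/6)
  = 15/2.

15/2


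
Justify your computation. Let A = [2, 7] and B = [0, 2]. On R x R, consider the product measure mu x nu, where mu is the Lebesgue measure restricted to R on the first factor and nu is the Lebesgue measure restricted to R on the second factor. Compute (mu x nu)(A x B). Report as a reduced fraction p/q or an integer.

For a measurable rectangle A x B, the product measure satisfies
  (mu x nu)(A x B) = mu(A) * nu(B).
  mu(A) = 5.
  nu(B) = 2.
  (mu x nu)(A x B) = 5 * 2 = 10.

10


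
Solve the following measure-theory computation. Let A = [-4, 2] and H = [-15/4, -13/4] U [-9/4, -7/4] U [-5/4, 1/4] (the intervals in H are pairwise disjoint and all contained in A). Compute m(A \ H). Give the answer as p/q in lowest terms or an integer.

The ambient interval has length m(A) = 2 - (-4) = 6.
Since the holes are disjoint and sit inside A, by finite additivity
  m(H) = sum_i (b_i - a_i), and m(A \ H) = m(A) - m(H).
Computing the hole measures:
  m(H_1) = -13/4 - (-15/4) = 1/2.
  m(H_2) = -7/4 - (-9/4) = 1/2.
  m(H_3) = 1/4 - (-5/4) = 3/2.
Summed: m(H) = 1/2 + 1/2 + 3/2 = 5/2.
So m(A \ H) = 6 - 5/2 = 7/2.

7/2


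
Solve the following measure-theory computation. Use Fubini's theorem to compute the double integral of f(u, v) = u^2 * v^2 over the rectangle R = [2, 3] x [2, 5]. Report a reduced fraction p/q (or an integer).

f(u, v) is a tensor product of a function of u and a function of v, and both factors are bounded continuous (hence Lebesgue integrable) on the rectangle, so Fubini's theorem applies:
  integral_R f d(m x m) = (integral_a1^b1 u^2 du) * (integral_a2^b2 v^2 dv).
Inner integral in u: integral_{2}^{3} u^2 du = (3^3 - 2^3)/3
  = 19/3.
Inner integral in v: integral_{2}^{5} v^2 dv = (5^3 - 2^3)/3
  = 39.
Product: (19/3) * (39) = 247.

247


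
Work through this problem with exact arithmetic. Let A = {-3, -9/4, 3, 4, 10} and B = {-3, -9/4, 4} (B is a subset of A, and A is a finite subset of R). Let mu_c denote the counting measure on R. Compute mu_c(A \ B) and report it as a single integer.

Counting measure assigns mu_c(E) = |E| (number of elements) when E is finite. For B subset A, A \ B is the set of elements of A not in B, so |A \ B| = |A| - |B|.
|A| = 5, |B| = 3, so mu_c(A \ B) = 5 - 3 = 2.

2


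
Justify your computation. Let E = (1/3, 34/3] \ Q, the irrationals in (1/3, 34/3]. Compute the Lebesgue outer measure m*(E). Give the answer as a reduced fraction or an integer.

The interval I = (1/3, 34/3] has m(I) = 34/3 - 1/3 = 11 (endpoints are measure-zero, so open/closed/half-open agree). Write I = (I cap Q) u (I \ Q). The rationals in I are countable, so m*(I cap Q) = 0 (cover each rational by intervals whose total length is arbitrarily small). By countable subadditivity m*(I) <= m*(I cap Q) + m*(I \ Q), hence m*(I \ Q) >= m(I) = 11. The reverse inequality m*(I \ Q) <= m*(I) = 11 is trivial since (I \ Q) is a subset of I. Therefore m*(I \ Q) = 11.

11


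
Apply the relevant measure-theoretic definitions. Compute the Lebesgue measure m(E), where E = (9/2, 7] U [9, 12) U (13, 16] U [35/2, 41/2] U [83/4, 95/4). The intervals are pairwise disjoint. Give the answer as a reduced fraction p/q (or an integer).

For pairwise disjoint intervals, m(union_i I_i) = sum_i m(I_i),
and m is invariant under swapping open/closed endpoints (single points have measure 0).
So m(E) = sum_i (b_i - a_i).
  I_1 has length 7 - 9/2 = 5/2.
  I_2 has length 12 - 9 = 3.
  I_3 has length 16 - 13 = 3.
  I_4 has length 41/2 - 35/2 = 3.
  I_5 has length 95/4 - 83/4 = 3.
Summing:
  m(E) = 5/2 + 3 + 3 + 3 + 3 = 29/2.

29/2


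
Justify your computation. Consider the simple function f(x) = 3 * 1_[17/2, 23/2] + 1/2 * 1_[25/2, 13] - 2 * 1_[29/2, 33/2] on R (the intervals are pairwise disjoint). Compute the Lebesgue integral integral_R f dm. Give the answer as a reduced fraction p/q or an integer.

For a simple function f = sum_i c_i * 1_{A_i} with disjoint A_i,
  integral f dm = sum_i c_i * m(A_i).
Lengths of the A_i:
  m(A_1) = 23/2 - 17/2 = 3.
  m(A_2) = 13 - 25/2 = 1/2.
  m(A_3) = 33/2 - 29/2 = 2.
Contributions c_i * m(A_i):
  (3) * (3) = 9.
  (1/2) * (1/2) = 1/4.
  (-2) * (2) = -4.
Total: 9 + 1/4 - 4 = 21/4.

21/4


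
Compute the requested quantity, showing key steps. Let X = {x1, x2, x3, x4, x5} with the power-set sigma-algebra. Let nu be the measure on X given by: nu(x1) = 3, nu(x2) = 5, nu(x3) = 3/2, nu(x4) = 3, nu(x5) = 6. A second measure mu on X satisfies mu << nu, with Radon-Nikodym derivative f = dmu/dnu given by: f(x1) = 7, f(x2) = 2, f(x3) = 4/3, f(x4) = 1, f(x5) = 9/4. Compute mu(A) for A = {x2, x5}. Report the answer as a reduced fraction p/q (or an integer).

By the defining property of the Radon-Nikodym derivative, for every measurable set A,
  mu(A) = integral_A f dnu.
Since nu is a discrete measure concentrated on the atoms of X, the integral over A reduces to the sum
  mu(A) = sum_{x in A} f(x) * nu({x}).
Computing each term:
  x2: f(x2) * nu(x2) = 2 * 5 = 10.
  x5: f(x5) * nu(x5) = 9/4 * 6 = 27/2.
Summing: mu(A) = 10 + 27/2 = 47/2.

47/2


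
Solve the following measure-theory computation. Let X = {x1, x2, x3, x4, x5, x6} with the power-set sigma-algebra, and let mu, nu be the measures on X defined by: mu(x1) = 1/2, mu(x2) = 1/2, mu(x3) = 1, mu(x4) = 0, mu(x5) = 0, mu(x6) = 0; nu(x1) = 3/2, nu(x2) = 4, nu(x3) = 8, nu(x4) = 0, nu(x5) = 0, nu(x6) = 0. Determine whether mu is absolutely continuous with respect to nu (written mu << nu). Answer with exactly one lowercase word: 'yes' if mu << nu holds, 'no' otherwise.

mu << nu means: every nu-null measurable set is also mu-null; equivalently, for every atom x, if nu({x}) = 0 then mu({x}) = 0.
Checking each atom:
  x1: nu = 3/2 > 0 -> no constraint.
  x2: nu = 4 > 0 -> no constraint.
  x3: nu = 8 > 0 -> no constraint.
  x4: nu = 0, mu = 0 -> consistent with mu << nu.
  x5: nu = 0, mu = 0 -> consistent with mu << nu.
  x6: nu = 0, mu = 0 -> consistent with mu << nu.
No atom violates the condition. Therefore mu << nu.

yes


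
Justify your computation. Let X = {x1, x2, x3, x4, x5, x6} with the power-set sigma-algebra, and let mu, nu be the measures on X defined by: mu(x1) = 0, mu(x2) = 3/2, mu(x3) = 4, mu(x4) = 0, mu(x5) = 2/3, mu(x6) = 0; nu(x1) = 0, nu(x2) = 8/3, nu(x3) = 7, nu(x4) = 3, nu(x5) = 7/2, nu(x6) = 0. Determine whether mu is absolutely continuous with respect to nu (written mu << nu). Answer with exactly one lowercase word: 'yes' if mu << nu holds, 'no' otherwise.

mu << nu means: every nu-null measurable set is also mu-null; equivalently, for every atom x, if nu({x}) = 0 then mu({x}) = 0.
Checking each atom:
  x1: nu = 0, mu = 0 -> consistent with mu << nu.
  x2: nu = 8/3 > 0 -> no constraint.
  x3: nu = 7 > 0 -> no constraint.
  x4: nu = 3 > 0 -> no constraint.
  x5: nu = 7/2 > 0 -> no constraint.
  x6: nu = 0, mu = 0 -> consistent with mu << nu.
No atom violates the condition. Therefore mu << nu.

yes


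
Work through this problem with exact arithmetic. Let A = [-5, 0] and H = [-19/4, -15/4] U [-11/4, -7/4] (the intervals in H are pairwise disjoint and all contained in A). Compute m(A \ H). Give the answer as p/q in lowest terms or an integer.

The ambient interval has length m(A) = 0 - (-5) = 5.
Since the holes are disjoint and sit inside A, by finite additivity
  m(H) = sum_i (b_i - a_i), and m(A \ H) = m(A) - m(H).
Computing the hole measures:
  m(H_1) = -15/4 - (-19/4) = 1.
  m(H_2) = -7/4 - (-11/4) = 1.
Summed: m(H) = 1 + 1 = 2.
So m(A \ H) = 5 - 2 = 3.

3


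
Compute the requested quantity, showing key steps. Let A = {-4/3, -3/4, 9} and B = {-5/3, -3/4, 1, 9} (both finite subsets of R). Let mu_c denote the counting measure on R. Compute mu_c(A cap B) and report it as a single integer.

Counting measure on a finite set equals cardinality. mu_c(A cap B) = |A cap B| (elements appearing in both).
Enumerating the elements of A that also lie in B gives 2 element(s).
So mu_c(A cap B) = 2.

2


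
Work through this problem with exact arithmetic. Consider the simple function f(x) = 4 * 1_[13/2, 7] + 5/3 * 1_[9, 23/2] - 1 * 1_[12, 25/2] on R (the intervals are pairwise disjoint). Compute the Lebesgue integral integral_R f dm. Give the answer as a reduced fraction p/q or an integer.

For a simple function f = sum_i c_i * 1_{A_i} with disjoint A_i,
  integral f dm = sum_i c_i * m(A_i).
Lengths of the A_i:
  m(A_1) = 7 - 13/2 = 1/2.
  m(A_2) = 23/2 - 9 = 5/2.
  m(A_3) = 25/2 - 12 = 1/2.
Contributions c_i * m(A_i):
  (4) * (1/2) = 2.
  (5/3) * (5/2) = 25/6.
  (-1) * (1/2) = -1/2.
Total: 2 + 25/6 - 1/2 = 17/3.

17/3


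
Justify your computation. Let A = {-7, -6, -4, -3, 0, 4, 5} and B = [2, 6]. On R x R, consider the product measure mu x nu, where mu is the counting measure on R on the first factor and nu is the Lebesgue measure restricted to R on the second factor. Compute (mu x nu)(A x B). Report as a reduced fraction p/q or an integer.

For a measurable rectangle A x B, the product measure satisfies
  (mu x nu)(A x B) = mu(A) * nu(B).
  mu(A) = 7.
  nu(B) = 4.
  (mu x nu)(A x B) = 7 * 4 = 28.

28


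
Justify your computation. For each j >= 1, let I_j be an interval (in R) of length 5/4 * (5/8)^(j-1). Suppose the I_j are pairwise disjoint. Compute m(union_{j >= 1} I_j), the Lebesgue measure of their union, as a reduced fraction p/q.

By countable additivity of the Lebesgue measure on pairwise disjoint measurable sets,
  m(union_{j >= 1} I_j) = sum_{j >= 1} m(I_j) = sum_{j >= 1} a * r^(j-1),
  with a = 5/4 and r = 5/8.
Since 0 < r = 5/8 < 1, the geometric series converges:
  sum_{j >= 1} a * r^(j-1) = a / (1 - r).
  = 5/4 / (1 - 5/8)
  = 5/4 / (3/8)
  = 10/3.

10/3


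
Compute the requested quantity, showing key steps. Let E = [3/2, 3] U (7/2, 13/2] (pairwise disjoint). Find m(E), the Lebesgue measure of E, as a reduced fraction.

For pairwise disjoint intervals, m(union_i I_i) = sum_i m(I_i),
and m is invariant under swapping open/closed endpoints (single points have measure 0).
So m(E) = sum_i (b_i - a_i).
  I_1 has length 3 - 3/2 = 3/2.
  I_2 has length 13/2 - 7/2 = 3.
Summing:
  m(E) = 3/2 + 3 = 9/2.

9/2


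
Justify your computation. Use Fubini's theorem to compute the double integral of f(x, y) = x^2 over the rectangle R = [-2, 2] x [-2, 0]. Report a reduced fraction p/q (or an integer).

f(x, y) is a tensor product of a function of x and a function of y, and both factors are bounded continuous (hence Lebesgue integrable) on the rectangle, so Fubini's theorem applies:
  integral_R f d(m x m) = (integral_a1^b1 x^2 dx) * (integral_a2^b2 1 dy).
Inner integral in x: integral_{-2}^{2} x^2 dx = (2^3 - (-2)^3)/3
  = 16/3.
Inner integral in y: integral_{-2}^{0} 1 dy = (0^1 - (-2)^1)/1
  = 2.
Product: (16/3) * (2) = 32/3.

32/3


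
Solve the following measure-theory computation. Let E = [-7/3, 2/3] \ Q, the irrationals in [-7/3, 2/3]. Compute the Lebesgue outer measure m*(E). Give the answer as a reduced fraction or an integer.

The interval I = [-7/3, 2/3] has m(I) = 2/3 - (-7/3) = 3 (endpoints are measure-zero, so open/closed/half-open agree). Write I = (I cap Q) u (I \ Q). The rationals in I are countable, so m*(I cap Q) = 0 (cover each rational by intervals whose total length is arbitrarily small). By countable subadditivity m*(I) <= m*(I cap Q) + m*(I \ Q), hence m*(I \ Q) >= m(I) = 3. The reverse inequality m*(I \ Q) <= m*(I) = 3 is trivial since (I \ Q) is a subset of I. Therefore m*(I \ Q) = 3.

3


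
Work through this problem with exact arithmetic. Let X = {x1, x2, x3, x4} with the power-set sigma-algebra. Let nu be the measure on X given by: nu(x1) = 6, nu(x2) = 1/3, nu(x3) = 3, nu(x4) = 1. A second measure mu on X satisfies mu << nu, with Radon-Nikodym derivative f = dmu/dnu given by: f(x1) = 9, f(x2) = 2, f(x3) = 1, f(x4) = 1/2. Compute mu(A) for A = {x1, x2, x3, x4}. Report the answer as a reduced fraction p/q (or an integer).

By the defining property of the Radon-Nikodym derivative, for every measurable set A,
  mu(A) = integral_A f dnu.
Since nu is a discrete measure concentrated on the atoms of X, the integral over A reduces to the sum
  mu(A) = sum_{x in A} f(x) * nu({x}).
Computing each term:
  x1: f(x1) * nu(x1) = 9 * 6 = 54.
  x2: f(x2) * nu(x2) = 2 * 1/3 = 2/3.
  x3: f(x3) * nu(x3) = 1 * 3 = 3.
  x4: f(x4) * nu(x4) = 1/2 * 1 = 1/2.
Summing: mu(A) = 54 + 2/3 + 3 + 1/2 = 349/6.

349/6


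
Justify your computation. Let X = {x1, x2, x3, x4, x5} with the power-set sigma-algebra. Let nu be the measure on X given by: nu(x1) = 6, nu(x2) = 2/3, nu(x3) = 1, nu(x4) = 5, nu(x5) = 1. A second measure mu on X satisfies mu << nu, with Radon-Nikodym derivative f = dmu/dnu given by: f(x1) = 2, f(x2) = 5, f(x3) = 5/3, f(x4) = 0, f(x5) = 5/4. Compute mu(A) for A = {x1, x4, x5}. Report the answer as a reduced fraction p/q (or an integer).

By the defining property of the Radon-Nikodym derivative, for every measurable set A,
  mu(A) = integral_A f dnu.
Since nu is a discrete measure concentrated on the atoms of X, the integral over A reduces to the sum
  mu(A) = sum_{x in A} f(x) * nu({x}).
Computing each term:
  x1: f(x1) * nu(x1) = 2 * 6 = 12.
  x4: f(x4) * nu(x4) = 0 * 5 = 0.
  x5: f(x5) * nu(x5) = 5/4 * 1 = 5/4.
Summing: mu(A) = 12 + 0 + 5/4 = 53/4.

53/4


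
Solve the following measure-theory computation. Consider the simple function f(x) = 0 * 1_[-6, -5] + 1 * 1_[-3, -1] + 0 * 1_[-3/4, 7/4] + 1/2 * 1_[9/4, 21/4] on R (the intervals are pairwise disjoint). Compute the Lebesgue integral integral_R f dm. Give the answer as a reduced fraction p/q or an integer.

For a simple function f = sum_i c_i * 1_{A_i} with disjoint A_i,
  integral f dm = sum_i c_i * m(A_i).
Lengths of the A_i:
  m(A_1) = -5 - (-6) = 1.
  m(A_2) = -1 - (-3) = 2.
  m(A_3) = 7/4 - (-3/4) = 5/2.
  m(A_4) = 21/4 - 9/4 = 3.
Contributions c_i * m(A_i):
  (0) * (1) = 0.
  (1) * (2) = 2.
  (0) * (5/2) = 0.
  (1/2) * (3) = 3/2.
Total: 0 + 2 + 0 + 3/2 = 7/2.

7/2


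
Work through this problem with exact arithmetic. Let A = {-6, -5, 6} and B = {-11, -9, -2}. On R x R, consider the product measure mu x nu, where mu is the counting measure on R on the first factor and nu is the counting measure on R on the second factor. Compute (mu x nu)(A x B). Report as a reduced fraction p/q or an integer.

For a measurable rectangle A x B, the product measure satisfies
  (mu x nu)(A x B) = mu(A) * nu(B).
  mu(A) = 3.
  nu(B) = 3.
  (mu x nu)(A x B) = 3 * 3 = 9.

9
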